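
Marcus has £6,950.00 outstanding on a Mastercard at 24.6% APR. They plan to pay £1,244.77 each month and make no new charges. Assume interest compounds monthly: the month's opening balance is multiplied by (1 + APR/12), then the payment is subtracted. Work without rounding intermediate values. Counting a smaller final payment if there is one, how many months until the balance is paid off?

6 payments

Monthly rate r = 24.6%/12 = 2.05% = 0.0205.
Recurrence: B ← B·(1+r) − £1,244.77.
Month 1: interest £142.47; balance after payment £5,847.70.
Month 2: interest £119.88; balance after payment £4,722.81.
Month 3: interest £96.82; balance after payment £3,574.86.
Month 4: interest £73.28; balance after payment £2,403.38.
Month 5: interest £49.27; balance after payment £1,207.87.
Month 6: interest £24.76; balance after payment £0.00.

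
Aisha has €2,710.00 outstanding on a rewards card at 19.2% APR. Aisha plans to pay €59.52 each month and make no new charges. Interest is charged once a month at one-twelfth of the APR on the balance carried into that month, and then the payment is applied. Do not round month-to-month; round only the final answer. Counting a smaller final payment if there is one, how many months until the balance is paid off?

Monthly rate r = 19.2%/12 = 1.6% = 0.016.
Recurrence: B ← B·(1+r) − €59.52.
Month 1: interest €43.36; balance after payment €2,693.84.
Month 2: interest €43.10; balance after payment €2,677.42.
Closed form: n = −ln(1 − rB₀/P)/ln(1+r) = −ln(0.27151)/ln(1.016) ≈ 82.136, so the balance reaches zero during payment 83.

83 months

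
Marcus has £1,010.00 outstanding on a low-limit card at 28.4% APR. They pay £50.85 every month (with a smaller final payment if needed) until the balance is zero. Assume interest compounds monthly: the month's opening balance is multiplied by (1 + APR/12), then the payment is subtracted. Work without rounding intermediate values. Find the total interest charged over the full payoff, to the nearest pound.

£371

Monthly rate r = 28.4%/12 = 2.36667% = 0.0236667.
Payoff takes n = ⌈−ln(1 − rB₀/P)/ln(1+r)⌉ = ⌈27.148⌉ = 28 payments; the last is £7.61.
Total paid = 27·£50.85 + £7.61 = £1,380.56.
Total interest = total paid − principal = £1,380.56 − £1,010.00 = £370.56.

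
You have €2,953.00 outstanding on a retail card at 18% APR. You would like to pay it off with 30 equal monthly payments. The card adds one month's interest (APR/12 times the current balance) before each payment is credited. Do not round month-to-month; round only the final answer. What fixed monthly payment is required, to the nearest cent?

€122.96

Monthly rate r = 18%/12 = 1.5% = 0.015.
Level-payment amortization: P = B₀·r / (1 − (1+r)^(−n)) = 2953.00·0.015 / (1 − 1.015^(−30)).
Denominator 1 − (1+r)^(−30) = 0.36023757.
P = 44.295 / 0.36023757 ≈ 122.96.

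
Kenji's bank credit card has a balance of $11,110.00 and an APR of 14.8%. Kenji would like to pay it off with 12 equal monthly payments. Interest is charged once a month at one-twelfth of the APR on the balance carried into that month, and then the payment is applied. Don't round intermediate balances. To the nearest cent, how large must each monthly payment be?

$1,001.72

Monthly rate r = 14.8%/12 = 1.23333% = 0.0123333.
Level-payment amortization: P = B₀·r / (1 − (1+r)^(−n)) = 11110.00·0.0123333 / (1 − 1.01233^(−12)).
Denominator 1 − (1+r)^(−12) = 0.136787832.
P = 137.023 / 0.136787832 ≈ 1001.72.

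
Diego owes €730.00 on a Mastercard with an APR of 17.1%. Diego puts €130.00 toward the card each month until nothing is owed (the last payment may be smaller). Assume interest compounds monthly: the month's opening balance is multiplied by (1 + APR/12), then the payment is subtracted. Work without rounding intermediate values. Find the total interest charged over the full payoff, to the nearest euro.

€36

Monthly rate r = 17.1%/12 = 1.425% = 0.01425.
Payoff takes n = ⌈−ln(1 − rB₀/P)/ln(1+r)⌉ = ⌈5.894⌉ = 6 payments; the last is €116.36.
Total paid = 5·€130.00 + €116.36 = €766.36.
Total interest = total paid − principal = €766.36 − €730.00 = €36.36.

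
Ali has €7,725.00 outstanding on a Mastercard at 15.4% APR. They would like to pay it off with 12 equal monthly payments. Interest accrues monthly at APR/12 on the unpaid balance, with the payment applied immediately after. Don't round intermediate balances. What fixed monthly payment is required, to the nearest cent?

€698.70

Monthly rate r = 15.4%/12 = 1.28333% = 0.0128333.
Level-payment amortization: P = B₀·r / (1 − (1+r)^(−n)) = 7725.00·0.0128333 / (1 − 1.01283^(−12)).
Denominator 1 − (1+r)^(−12) = 0.141887618.
P = 99.1375 / 0.141887618 ≈ 698.70.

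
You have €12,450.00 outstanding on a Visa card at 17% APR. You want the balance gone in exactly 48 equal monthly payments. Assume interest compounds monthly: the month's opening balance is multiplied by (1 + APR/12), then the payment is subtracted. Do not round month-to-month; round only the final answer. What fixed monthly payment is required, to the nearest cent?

€359.25

Monthly rate r = 17%/12 = 1.41667% = 0.0141667.
Level-payment amortization: P = B₀·r / (1 − (1+r)^(−n)) = 12450.00·0.0141667 / (1 − 1.01417^(−48)).
Denominator 1 − (1+r)^(−48) = 0.49095983.
P = 176.375 / 0.49095983 ≈ 359.25.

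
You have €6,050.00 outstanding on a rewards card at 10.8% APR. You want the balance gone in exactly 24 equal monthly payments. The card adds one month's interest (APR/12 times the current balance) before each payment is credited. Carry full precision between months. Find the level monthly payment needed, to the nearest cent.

€281.42

Monthly rate r = 10.8%/12 = 0.9% = 0.009.
Level-payment amortization: P = B₀·r / (1 − (1+r)^(−n)) = 6050.00·0.009 / (1 − 1.009^(−24)).
Denominator 1 − (1+r)^(−24) = 0.193485815.
P = 54.45 / 0.193485815 ≈ 281.42.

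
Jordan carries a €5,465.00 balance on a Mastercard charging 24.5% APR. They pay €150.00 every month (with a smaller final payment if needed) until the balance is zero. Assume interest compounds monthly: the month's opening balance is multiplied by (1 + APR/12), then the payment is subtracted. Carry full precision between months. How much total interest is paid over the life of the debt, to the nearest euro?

€4,644

Monthly rate r = 24.5%/12 = 2.04167% = 0.0204167.
Payoff takes n = ⌈−ln(1 − rB₀/P)/ln(1+r)⌉ = ⌈67.388⌉ = 68 payments; the last is €58.56.
Total paid = 67·€150.00 + €58.56 = €10,108.56.
Total interest = total paid − principal = €10,108.56 − €5,465.00 = €4,643.56.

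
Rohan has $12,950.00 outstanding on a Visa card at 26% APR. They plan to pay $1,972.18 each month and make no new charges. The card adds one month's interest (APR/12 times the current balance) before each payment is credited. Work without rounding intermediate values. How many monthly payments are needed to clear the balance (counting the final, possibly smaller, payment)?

Monthly rate r = 26%/12 = 2.16667% = 0.0216667.
Recurrence: B ← B·(1+r) − $1,972.18.
Month 1: interest $280.58; balance after payment $11,258.40.
Month 2: interest $243.93; balance after payment $9,530.16.
Closed form: n = −ln(1 − rB₀/P)/ln(1+r) = −ln(0.85773)/ln(1.02167) ≈ 7.160, so the balance reaches zero during payment 8.

8 payments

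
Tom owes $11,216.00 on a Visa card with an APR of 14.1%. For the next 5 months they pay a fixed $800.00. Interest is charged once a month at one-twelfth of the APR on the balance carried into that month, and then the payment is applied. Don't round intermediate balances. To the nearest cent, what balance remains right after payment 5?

$7,795.50

Monthly rate r = 14.1%/12 = 1.175% = 0.01175.
Each month: B ← B·(1+r) − $800.00.
Month 1: interest $131.79; balance after payment $10,547.79.
Month 2: interest $123.94; balance after payment $9,871.72.
Month 3: interest $115.99; balance after payment $9,187.72.
Month 4: interest $107.96; balance after payment $8,495.67.
Month 5: interest $99.82; balance after payment $7,795.50.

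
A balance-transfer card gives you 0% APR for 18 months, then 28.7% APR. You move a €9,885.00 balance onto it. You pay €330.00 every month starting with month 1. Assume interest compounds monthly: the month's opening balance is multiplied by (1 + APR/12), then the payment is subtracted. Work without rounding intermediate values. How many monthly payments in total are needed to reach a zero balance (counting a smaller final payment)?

Promo months 1–18 at r₀ = 0%/12 = 0; months 19+ at r₁ = 28.7%/12 = 0.0239167.
After month 18 (no interest yet): B = €9,885.00 − 18·€330.00 = €3,945.00.
Then at r₁ with €330.00/mo: n₂ = −ln(1 − r₁·B/P)/ln(1+r₁) ≈ 14.25 → 15 more payments.

33 months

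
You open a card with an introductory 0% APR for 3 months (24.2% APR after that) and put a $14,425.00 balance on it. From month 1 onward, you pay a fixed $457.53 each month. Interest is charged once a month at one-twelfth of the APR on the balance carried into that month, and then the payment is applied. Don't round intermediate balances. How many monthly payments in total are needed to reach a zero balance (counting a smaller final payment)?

46 payments

Promo months 1–3 at r₀ = 0%/12 = 0; months 4+ at r₁ = 24.2%/12 = 0.0201667.
After month 3 (no interest yet): B = $14,425.00 − 3·$457.53 = $13,052.41.
Then at r₁ with $457.53/mo: n₂ = −ln(1 − r₁·B/P)/ln(1+r₁) ≈ 42.89 → 43 more payments.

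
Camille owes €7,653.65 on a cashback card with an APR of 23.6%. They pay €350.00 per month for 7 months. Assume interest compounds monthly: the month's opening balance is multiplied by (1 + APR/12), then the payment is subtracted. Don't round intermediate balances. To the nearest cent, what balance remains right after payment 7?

€6,172.16

Monthly rate r = 23.6%/12 = 1.96667% = 0.0196667.
Each month: B ← B·(1+r) − €350.00.
Month 1: interest €150.52; balance after payment €7,454.17.
Month 2: interest €146.60; balance after payment €7,250.77.
Month 3: interest €142.60; balance after payment €7,043.37.
Month 4: interest €138.52; balance after payment €6,831.89.
Month 5: interest €134.36; balance after payment €6,616.25.
Month 6: interest €130.12; balance after payment €6,396.37.
Month 7: interest €125.80; balance after payment €6,172.16.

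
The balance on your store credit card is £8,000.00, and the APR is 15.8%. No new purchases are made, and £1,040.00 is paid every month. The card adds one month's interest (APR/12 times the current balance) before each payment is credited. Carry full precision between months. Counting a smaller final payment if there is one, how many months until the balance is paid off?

Monthly rate r = 15.8%/12 = 1.31667% = 0.0131667.
Recurrence: B ← B·(1+r) − £1,040.00.
Month 1: interest £105.33; balance after payment £7,065.33.
Month 2: interest £93.03; balance after payment £6,118.36.
Closed form: n = −ln(1 − rB₀/P)/ln(1+r) = −ln(0.89872)/ln(1.01317) ≈ 8.164, so the balance reaches zero during payment 9.

9 payments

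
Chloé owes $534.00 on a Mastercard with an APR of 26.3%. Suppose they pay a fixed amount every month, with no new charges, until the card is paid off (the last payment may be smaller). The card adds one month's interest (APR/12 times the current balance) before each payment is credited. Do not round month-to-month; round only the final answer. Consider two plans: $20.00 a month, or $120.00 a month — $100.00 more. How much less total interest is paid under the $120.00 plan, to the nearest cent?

$243.51

Monthly rate r = 26.3%/12 = 2.19167% = 0.0219167.
At $20.00/mo: n = ⌈−ln(1 − rB₀/P)/ln(1+r)⌉ = 41 payments (last $11.77); total interest = total paid − $534.00 = $277.77.
At $120.00/mo: 5 payments (last $88.26); total interest $34.26.
Interest saved = $277.77 − $34.26 = $243.51.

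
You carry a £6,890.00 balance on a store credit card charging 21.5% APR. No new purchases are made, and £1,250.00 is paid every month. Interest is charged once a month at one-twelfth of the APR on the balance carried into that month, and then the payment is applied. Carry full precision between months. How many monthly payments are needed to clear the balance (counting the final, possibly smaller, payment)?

6 months

Monthly rate r = 21.5%/12 = 1.79167% = 0.0179167.
Recurrence: B ← B·(1+r) − £1,250.00.
Month 1: interest £123.45; balance after payment £5,763.45.
Month 2: interest £103.26; balance after payment £4,616.71.
Month 3: interest £82.72; balance after payment £3,449.42.
Month 4: interest £61.80; balance after payment £2,261.23.
Month 5: interest £40.51; balance after payment £1,051.74.
Month 6: interest £18.84; balance after payment £0.00.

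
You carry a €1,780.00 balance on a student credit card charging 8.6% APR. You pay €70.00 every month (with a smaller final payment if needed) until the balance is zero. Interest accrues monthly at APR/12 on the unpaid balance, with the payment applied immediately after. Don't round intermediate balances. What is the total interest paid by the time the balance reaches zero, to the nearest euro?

Monthly rate r = 8.6%/12 = 0.716667% = 0.00716667.
Payoff takes n = ⌈−ln(1 − rB₀/P)/ln(1+r)⌉ = ⌈28.173⌉ = 29 payments; the last is €12.12.
Total paid = 28·€70.00 + €12.12 = €1,972.12.
Total interest = total paid − principal = €1,972.12 − €1,780.00 = €192.12.

€192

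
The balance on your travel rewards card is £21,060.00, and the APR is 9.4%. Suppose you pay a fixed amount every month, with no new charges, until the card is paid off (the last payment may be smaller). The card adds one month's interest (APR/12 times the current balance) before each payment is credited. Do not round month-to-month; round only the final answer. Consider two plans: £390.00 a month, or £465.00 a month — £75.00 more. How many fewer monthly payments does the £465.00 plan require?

Monthly rate r = 9.4%/12 = 0.783333% = 0.00783333.
At £390.00/mo: n = ⌈−ln(1 − rB₀/P)/ln(1+r)⌉ = 71 payments (last £186.12); total interest = total paid − £21,060.00 = £6,426.12.
At £465.00/mo: 57 payments (last £71.60); total interest £5,051.60.
Payments saved = 71 − 57 = 14.

14 fewer payments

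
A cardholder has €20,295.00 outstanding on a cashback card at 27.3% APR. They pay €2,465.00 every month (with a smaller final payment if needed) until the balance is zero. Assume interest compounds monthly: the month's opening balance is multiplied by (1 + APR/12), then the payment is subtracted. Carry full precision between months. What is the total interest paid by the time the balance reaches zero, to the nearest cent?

Monthly rate r = 27.3%/12 = 2.275% = 0.02275.
Payoff takes n = ⌈−ln(1 − rB₀/P)/ln(1+r)⌉ = ⌈9.220⌉ = 10 payments; the last is €546.74.
Total paid = 9·€2,465.00 + €546.74 = €22,731.74.
Total interest = total paid − principal = €22,731.74 − €20,295.00 = €2,436.74.

€2,436.74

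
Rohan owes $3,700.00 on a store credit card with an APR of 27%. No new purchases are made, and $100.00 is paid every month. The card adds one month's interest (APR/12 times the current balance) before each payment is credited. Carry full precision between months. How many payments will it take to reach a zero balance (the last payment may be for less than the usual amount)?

81 months

Monthly rate r = 27%/12 = 2.25% = 0.0225.
Recurrence: B ← B·(1+r) − $100.00.
Month 1: interest $83.25; balance after payment $3,683.25.
Month 2: interest $82.87; balance after payment $3,666.12.
Closed form: n = −ln(1 − rB₀/P)/ln(1+r) = −ln(0.1675)/ln(1.0225) ≈ 80.302, so the balance reaches zero during payment 81.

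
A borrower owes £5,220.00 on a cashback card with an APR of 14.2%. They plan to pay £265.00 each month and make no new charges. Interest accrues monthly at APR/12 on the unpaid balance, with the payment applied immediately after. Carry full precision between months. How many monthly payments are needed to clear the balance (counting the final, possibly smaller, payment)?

Monthly rate r = 14.2%/12 = 1.18333% = 0.0118333.
Recurrence: B ← B·(1+r) − £265.00.
Month 1: interest £61.77; balance after payment £5,016.77.
Month 2: interest £59.37; balance after payment £4,811.14.
Closed form: n = −ln(1 − rB₀/P)/ln(1+r) = −ln(0.76691)/ln(1.01183) ≈ 22.560, so the balance reaches zero during payment 23.

23 months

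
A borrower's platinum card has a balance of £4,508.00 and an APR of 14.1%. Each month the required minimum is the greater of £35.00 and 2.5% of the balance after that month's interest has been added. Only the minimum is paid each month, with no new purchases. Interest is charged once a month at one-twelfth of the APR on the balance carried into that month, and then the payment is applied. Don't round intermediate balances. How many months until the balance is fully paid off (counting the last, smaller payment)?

Monthly rate r = 14.1%/12 = 1.175% = 0.01175.
While 2.5% of the post-interest balance exceeds £35.00, each month B ← (B·(1+r))·(1 − 0.025), i.e. B shrinks by the factor (1+r)·0.975 = 0.98646.
This holds for months 1–87. Entering month 88 the balance is £1,376.43; 2.5% of the post-interest balance is now below £35.00, so the flat £35.00 minimum applies from here.
From month 88 a fixed £35.00 at rate r clears £1,376.43 in 54 more payments. Total: 87 + 54 = 141 months.

141 months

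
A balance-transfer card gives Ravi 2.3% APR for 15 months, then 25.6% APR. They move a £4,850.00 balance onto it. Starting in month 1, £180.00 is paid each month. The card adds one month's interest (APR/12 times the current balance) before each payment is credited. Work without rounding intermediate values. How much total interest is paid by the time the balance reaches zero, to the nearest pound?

Promo months 1–15 at r₀ = 2.3%/12 = 0.00191667; months 16+ at r₁ = 25.6%/12 = 0.0213333.
After month 15: iterate B ← B·(1+r₀) − £180.00 for 15 months → £2,254.80.
Then at r₁ with £180.00/mo: n₂ = −ln(1 − r₁·B/P)/ln(1+r₁) ≈ 14.73 → 15 more payments.
Total paid = 29·£180.00 + £131.73 = £5,351.73; interest = £5,351.73 − £4,850.00 = £501.73.

£502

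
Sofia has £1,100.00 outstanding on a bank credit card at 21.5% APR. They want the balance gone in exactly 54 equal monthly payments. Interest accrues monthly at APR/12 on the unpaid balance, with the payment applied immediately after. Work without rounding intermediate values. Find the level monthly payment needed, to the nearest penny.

Monthly rate r = 21.5%/12 = 1.79167% = 0.0179167.
Level-payment amortization: P = B₀·r / (1 − (1+r)^(−n)) = 1100.00·0.0179167 / (1 − 1.01792^(−54)).
Denominator 1 − (1+r)^(−54) = 0.616699103.
P = 19.7083 / 0.616699103 ≈ 31.96.

£31.96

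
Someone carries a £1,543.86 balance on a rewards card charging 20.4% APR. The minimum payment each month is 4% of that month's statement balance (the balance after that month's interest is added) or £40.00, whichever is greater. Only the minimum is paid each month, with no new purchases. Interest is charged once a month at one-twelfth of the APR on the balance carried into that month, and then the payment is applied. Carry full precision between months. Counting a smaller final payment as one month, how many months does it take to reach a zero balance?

51 months

Monthly rate r = 20.4%/12 = 1.7% = 0.017.
While 4% of the post-interest balance exceeds £40.00, each month B ← (B·(1+r))·(1 − 0.04), i.e. B shrinks by the factor (1+r)·0.96 = 0.97632.
This holds for months 1–19. Entering month 20 the balance is £979.17; 4% of the post-interest balance is now below £40.00, so the flat £40.00 minimum applies from here.
From month 20 a fixed £40.00 at rate r clears £979.17 in 32 more payments. Total: 19 + 32 = 51 months.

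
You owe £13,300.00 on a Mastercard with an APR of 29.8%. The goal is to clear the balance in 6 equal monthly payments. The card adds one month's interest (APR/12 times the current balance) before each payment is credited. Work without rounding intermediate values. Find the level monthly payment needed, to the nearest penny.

£2,413.27

Monthly rate r = 29.8%/12 = 2.48333% = 0.0248333.
Level-payment amortization: P = B₀·r / (1 − (1+r)^(−n)) = 13300.00·0.0248333 / (1 − 1.02483^(−6)).
Denominator 1 − (1+r)^(−6) = 0.13686139.
P = 330.283 / 0.13686139 ≈ 2413.27.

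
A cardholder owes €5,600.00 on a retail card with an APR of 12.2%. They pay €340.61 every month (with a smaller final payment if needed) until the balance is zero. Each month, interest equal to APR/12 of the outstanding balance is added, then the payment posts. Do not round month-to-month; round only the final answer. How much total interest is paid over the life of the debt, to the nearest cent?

€558.96

Monthly rate r = 12.2%/12 = 1.01667% = 0.0101667.
Payoff takes n = ⌈−ln(1 − rB₀/P)/ln(1+r)⌉ = ⌈18.082⌉ = 19 payments; the last is €27.98.
Total paid = 18·€340.61 + €27.98 = €6,158.96.
Total interest = total paid − principal = €6,158.96 − €5,600.00 = €558.96.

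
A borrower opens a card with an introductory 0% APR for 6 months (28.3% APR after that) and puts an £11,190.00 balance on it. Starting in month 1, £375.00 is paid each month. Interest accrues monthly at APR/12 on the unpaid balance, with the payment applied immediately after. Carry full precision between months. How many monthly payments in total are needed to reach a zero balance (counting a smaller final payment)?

Promo months 1–6 at r₀ = 0%/12 = 0; months 7+ at r₁ = 28.3%/12 = 0.0235833.
After month 6 (no interest yet): B = £11,190.00 − 6·£375.00 = £8,940.00.
Then at r₁ with £375.00/mo: n₂ = −ln(1 − r₁·B/P)/ln(1+r₁) ≈ 35.44 → 36 more payments.

42 payments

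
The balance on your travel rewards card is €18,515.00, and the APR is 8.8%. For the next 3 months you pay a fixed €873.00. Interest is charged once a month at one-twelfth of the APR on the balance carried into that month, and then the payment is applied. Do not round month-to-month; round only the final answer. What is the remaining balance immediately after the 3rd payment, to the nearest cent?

Monthly rate r = 8.8%/12 = 0.733333% = 0.00733333.
Each month: B ← B·(1+r) − €873.00.
Month 1: interest €135.78; balance after payment €17,777.78.
Month 2: interest €130.37; balance after payment €17,035.15.
Month 3: interest €124.92; balance after payment €16,287.07.

€16,287.07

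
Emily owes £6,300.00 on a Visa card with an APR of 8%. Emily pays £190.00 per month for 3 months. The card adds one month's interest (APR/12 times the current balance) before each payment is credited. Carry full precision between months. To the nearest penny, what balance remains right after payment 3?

£5,853.03

Monthly rate r = 8%/12 = 0.666667% = 0.00666667.
Each month: B ← B·(1+r) − £190.00.
Month 1: interest £42.00; balance after payment £6,152.00.
Month 2: interest £41.01; balance after payment £6,003.01.
Month 3: interest £40.02; balance after payment £5,853.03.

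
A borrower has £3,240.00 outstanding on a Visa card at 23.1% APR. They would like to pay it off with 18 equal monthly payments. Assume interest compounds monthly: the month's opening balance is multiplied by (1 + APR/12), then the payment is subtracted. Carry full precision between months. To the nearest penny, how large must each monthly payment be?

£214.69

Monthly rate r = 23.1%/12 = 1.925% = 0.01925.
Level-payment amortization: P = B₀·r / (1 − (1+r)^(−n)) = 3240.00·0.01925 / (1 − 1.01925^(−18)).
Denominator 1 − (1+r)^(−18) = 0.29050876.
P = 62.37 / 0.29050876 ≈ 214.69.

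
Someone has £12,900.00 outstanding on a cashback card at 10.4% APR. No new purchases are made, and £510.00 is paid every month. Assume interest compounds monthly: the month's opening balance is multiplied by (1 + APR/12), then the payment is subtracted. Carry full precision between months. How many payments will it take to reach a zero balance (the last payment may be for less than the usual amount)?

29 payments

Monthly rate r = 10.4%/12 = 0.866667% = 0.00866667.
Recurrence: B ← B·(1+r) − £510.00.
Month 1: interest £111.80; balance after payment £12,501.80.
Month 2: interest £108.35; balance after payment £12,100.15.
Closed form: n = −ln(1 − rB₀/P)/ln(1+r) = −ln(0.78078)/ln(1.00867) ≈ 28.676, so the balance reaches zero during payment 29.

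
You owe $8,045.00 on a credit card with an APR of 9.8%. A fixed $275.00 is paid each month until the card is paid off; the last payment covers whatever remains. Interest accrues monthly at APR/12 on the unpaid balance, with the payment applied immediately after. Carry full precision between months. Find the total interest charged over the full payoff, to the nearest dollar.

$1,186

Monthly rate r = 9.8%/12 = 0.816667% = 0.00816667.
Payoff takes n = ⌈−ln(1 − rB₀/P)/ln(1+r)⌉ = ⌈33.566⌉ = 34 payments; the last is $155.84.
Total paid = 33·$275.00 + $155.84 = $9,230.84.
Total interest = total paid − principal = $9,230.84 − $8,045.00 = $1,185.84.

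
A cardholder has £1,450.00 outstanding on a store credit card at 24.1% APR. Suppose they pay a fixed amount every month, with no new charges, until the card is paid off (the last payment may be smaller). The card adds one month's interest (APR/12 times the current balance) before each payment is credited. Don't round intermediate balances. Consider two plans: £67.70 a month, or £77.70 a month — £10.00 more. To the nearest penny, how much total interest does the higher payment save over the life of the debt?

Monthly rate r = 24.1%/12 = 2.00833% = 0.0200833.
At £67.70/mo: n = ⌈−ln(1 − rB₀/P)/ln(1+r)⌉ = 29 payments (last £19.25); total interest = total paid − £1,450.00 = £464.85.
At £77.70/mo: 24 payments (last £48.33); total interest £385.43.
Interest saved = £464.85 − £385.43 = £79.42.

£79.42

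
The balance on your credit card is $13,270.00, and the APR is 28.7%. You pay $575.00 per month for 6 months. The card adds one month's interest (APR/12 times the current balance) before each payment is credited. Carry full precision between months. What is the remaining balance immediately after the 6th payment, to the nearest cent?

$11,628.82

Monthly rate r = 28.7%/12 = 2.39167% = 0.0239167.
Each month: B ← B·(1+r) − $575.00.
Month 1: interest $317.37; balance after payment $13,012.37.
Month 2: interest $311.21; balance after payment $12,748.59.
Month 3: interest $304.90; balance after payment $12,478.49.
Month 4: interest $298.44; balance after payment $12,201.93.
Month 5: interest $291.83; balance after payment $11,918.76.
Month 6: interest $285.06; balance after payment $11,628.82.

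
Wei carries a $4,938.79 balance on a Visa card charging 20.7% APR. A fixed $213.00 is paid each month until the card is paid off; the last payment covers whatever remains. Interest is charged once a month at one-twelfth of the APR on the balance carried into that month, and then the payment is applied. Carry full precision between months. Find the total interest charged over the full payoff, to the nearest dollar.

$1,423

Monthly rate r = 20.7%/12 = 1.725% = 0.01725.
Payoff takes n = ⌈−ln(1 − rB₀/P)/ln(1+r)⌉ = ⌈29.865⌉ = 30 payments; the last is $184.47.
Total paid = 29·$213.00 + $184.47 = $6,361.47.
Total interest = total paid − principal = $6,361.47 − $4,938.79 = $1,422.68.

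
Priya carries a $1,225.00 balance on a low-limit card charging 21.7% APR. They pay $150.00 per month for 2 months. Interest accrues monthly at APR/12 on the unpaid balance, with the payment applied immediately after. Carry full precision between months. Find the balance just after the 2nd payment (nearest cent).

Monthly rate r = 21.7%/12 = 1.80833% = 0.0180833.
Each month: B ← B·(1+r) − $150.00.
Month 1: interest $22.15; balance after payment $1,097.15.
Month 2: interest $19.84; balance after payment $966.99.

$966.99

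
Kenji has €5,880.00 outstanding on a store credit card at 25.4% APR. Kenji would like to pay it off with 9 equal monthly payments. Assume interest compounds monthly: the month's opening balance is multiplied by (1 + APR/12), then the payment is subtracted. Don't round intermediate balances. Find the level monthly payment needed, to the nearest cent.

Monthly rate r = 25.4%/12 = 2.11667% = 0.0211667.
Level-payment amortization: P = B₀·r / (1 − (1+r)^(−n)) = 5880.00·0.0211667 / (1 − 1.02117^(−9)).
Denominator 1 − (1+r)^(−9) = 0.171809336.
P = 124.46 / 0.171809336 ≈ 724.41.

€724.41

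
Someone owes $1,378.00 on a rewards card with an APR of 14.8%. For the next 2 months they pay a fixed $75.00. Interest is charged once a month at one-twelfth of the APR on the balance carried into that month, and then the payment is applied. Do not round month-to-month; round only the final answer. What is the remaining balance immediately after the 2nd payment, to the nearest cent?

$1,261.28

Monthly rate r = 14.8%/12 = 1.23333% = 0.0123333.
Each month: B ← B·(1+r) − $75.00.
Month 1: interest $17.00; balance after payment $1,320.00.
Month 2: interest $16.28; balance after payment $1,261.28.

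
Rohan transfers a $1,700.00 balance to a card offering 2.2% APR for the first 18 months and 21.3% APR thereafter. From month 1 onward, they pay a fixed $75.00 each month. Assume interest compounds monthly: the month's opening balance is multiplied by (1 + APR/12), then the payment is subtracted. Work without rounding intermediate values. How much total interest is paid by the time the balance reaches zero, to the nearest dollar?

Promo months 1–18 at r₀ = 2.2%/12 = 0.00183333; months 19+ at r₁ = 21.3%/12 = 0.01775.
After month 18: iterate B ← B·(1+r₀) − $75.00 for 18 months → $385.74.
Then at r₁ with $75.00/mo: n₂ = −ln(1 − r₁·B/P)/ln(1+r₁) ≈ 5.44 → 6 more payments.
Total paid = 23·$75.00 + $33.24 = $1,758.24; interest = $1,758.24 − $1,700.00 = $58.24.

$58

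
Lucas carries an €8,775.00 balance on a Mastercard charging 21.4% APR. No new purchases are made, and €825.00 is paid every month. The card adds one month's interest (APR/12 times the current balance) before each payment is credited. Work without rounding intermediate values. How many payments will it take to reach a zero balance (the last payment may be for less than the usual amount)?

Monthly rate r = 21.4%/12 = 1.78333% = 0.0178333.
Recurrence: B ← B·(1+r) − €825.00.
Month 1: interest €156.49; balance after payment €8,106.49.
Month 2: interest €144.57; balance after payment €7,426.05.
Closed form: n = −ln(1 − rB₀/P)/ln(1+r) = −ln(0.81032)/ln(1.01783) ≈ 11.899, so the balance reaches zero during payment 12.

12 payments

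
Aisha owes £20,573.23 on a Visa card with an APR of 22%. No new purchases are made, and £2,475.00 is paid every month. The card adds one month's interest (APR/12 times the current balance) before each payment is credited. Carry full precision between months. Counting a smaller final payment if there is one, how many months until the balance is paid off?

10 months

Monthly rate r = 22%/12 = 1.83333% = 0.0183333.
Recurrence: B ← B·(1+r) − £2,475.00.
Month 1: interest £377.18; balance after payment £18,475.41.
Month 2: interest £338.72; balance after payment £16,339.12.
Closed form: n = −ln(1 − rB₀/P)/ln(1+r) = −ln(0.84761)/ln(1.01833) ≈ 9.101, so the balance reaches zero during payment 10.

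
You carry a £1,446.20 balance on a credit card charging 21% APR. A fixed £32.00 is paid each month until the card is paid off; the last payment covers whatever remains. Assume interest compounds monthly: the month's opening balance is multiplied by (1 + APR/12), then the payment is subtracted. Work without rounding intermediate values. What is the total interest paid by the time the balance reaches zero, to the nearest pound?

Monthly rate r = 21%/12 = 1.75% = 0.0175.
Payoff takes n = ⌈−ln(1 − rB₀/P)/ln(1+r)⌉ = ⌈90.203⌉ = 91 payments; the last is £6.54.
Total paid = 90·£32.00 + £6.54 = £2,886.54.
Total interest = total paid − principal = £2,886.54 − £1,446.20 = £1,440.34.

£1,440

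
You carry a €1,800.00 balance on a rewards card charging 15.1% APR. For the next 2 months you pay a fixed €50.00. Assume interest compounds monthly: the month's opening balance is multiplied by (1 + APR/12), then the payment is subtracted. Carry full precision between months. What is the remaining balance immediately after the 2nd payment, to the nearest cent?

€1,744.96

Monthly rate r = 15.1%/12 = 1.25833% = 0.0125833.
Each month: B ← B·(1+r) − €50.00.
Month 1: interest €22.65; balance after payment €1,772.65.
Month 2: interest €22.31; balance after payment €1,744.96.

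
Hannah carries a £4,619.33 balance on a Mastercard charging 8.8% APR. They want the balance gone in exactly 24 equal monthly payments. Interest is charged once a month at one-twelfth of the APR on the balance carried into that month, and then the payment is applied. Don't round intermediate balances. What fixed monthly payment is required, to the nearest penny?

£210.61

Monthly rate r = 8.8%/12 = 0.733333% = 0.00733333.
Level-payment amortization: P = B₀·r / (1 − (1+r)^(−n)) = 4619.33·0.00733333 / (1 − 1.00733^(−24)).
Denominator 1 − (1+r)^(−24) = 0.160843287.
P = 33.8751 / 0.160843287 ≈ 210.61.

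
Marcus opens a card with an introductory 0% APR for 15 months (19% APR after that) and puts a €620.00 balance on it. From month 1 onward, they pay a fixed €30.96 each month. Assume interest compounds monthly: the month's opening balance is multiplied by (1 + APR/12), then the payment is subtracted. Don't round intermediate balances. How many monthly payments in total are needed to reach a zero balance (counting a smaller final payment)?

Promo months 1–15 at r₀ = 0%/12 = 0; months 16+ at r₁ = 19%/12 = 0.0158333.
After month 15 (no interest yet): B = €620.00 − 15·€30.96 = €155.60.
Then at r₁ with €30.96/mo: n₂ = −ln(1 − r₁·B/P)/ln(1+r₁) ≈ 5.28 → 6 more payments.

21 payments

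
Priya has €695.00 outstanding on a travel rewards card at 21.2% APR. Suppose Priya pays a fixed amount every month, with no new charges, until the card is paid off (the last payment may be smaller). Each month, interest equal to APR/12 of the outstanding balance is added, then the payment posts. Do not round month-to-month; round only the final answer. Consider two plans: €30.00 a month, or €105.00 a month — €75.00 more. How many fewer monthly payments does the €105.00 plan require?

23 fewer payments

Monthly rate r = 21.2%/12 = 1.76667% = 0.0176667.
At €30.00/mo: n = ⌈−ln(1 − rB₀/P)/ln(1+r)⌉ = 31 payments (last €1.79); total interest = total paid − €695.00 = €206.79.
At €105.00/mo: 8 payments (last €10.70); total interest €50.70.
Payments saved = 31 − 8 = 23.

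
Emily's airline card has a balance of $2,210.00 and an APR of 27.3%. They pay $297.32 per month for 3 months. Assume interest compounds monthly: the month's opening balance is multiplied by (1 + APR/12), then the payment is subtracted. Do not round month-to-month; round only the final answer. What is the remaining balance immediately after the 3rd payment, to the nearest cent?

$1,451.88

Monthly rate r = 27.3%/12 = 2.275% = 0.02275.
Each month: B ← B·(1+r) − $297.32.
Month 1: interest $50.28; balance after payment $1,962.96.
Month 2: interest $44.66; balance after payment $1,710.29.
Month 3: interest $38.91; balance after payment $1,451.88.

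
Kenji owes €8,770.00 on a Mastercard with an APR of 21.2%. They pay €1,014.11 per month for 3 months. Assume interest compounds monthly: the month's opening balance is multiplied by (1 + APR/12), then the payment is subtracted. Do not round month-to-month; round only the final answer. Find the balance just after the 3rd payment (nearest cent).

€6,146.68

Monthly rate r = 21.2%/12 = 1.76667% = 0.0176667.
Each month: B ← B·(1+r) − €1,014.11.
Month 1: interest €154.94; balance after payment €7,910.83.
Month 2: interest €139.76; balance after payment €7,036.47.
Month 3: interest €124.31; balance after payment €6,146.68.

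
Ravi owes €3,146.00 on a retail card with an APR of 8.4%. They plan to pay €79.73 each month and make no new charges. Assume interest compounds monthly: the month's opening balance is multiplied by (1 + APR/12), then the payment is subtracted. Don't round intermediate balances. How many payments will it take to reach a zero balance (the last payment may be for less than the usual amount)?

47 months

Monthly rate r = 8.4%/12 = 0.7% = 0.007.
Recurrence: B ← B·(1+r) − €79.73.
Month 1: interest €22.02; balance after payment €3,088.29.
Month 2: interest €21.62; balance after payment €3,030.18.
Closed form: n = −ln(1 − rB₀/P)/ln(1+r) = −ln(0.72379)/ln(1.007) ≈ 46.340, so the balance reaches zero during payment 47.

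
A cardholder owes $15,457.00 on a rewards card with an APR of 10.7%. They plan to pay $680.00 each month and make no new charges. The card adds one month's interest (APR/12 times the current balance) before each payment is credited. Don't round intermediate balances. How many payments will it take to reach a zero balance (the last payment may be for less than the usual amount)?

26 months

Monthly rate r = 10.7%/12 = 0.891667% = 0.00891667.
Recurrence: B ← B·(1+r) − $680.00.
Month 1: interest $137.82; balance after payment $14,914.82.
Month 2: interest $132.99; balance after payment $14,367.82.
Closed form: n = −ln(1 − rB₀/P)/ln(1+r) = −ln(0.79732)/ln(1.00892) ≈ 25.515, so the balance reaches zero during payment 26.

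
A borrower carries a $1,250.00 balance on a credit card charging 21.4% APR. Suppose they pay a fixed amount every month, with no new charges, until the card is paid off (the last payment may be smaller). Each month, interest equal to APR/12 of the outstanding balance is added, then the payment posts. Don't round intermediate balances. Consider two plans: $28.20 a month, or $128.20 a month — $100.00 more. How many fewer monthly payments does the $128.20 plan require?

Monthly rate r = 21.4%/12 = 1.78333% = 0.0178333.
At $28.20/mo: n = ⌈−ln(1 − rB₀/P)/ln(1+r)⌉ = 89 payments (last $11.95); total interest = total paid − $1,250.00 = $1,243.55.
At $128.20/mo: 11 payments (last $103.57); total interest $135.57.
Payments saved = 89 − 11 = 78.

78 fewer payments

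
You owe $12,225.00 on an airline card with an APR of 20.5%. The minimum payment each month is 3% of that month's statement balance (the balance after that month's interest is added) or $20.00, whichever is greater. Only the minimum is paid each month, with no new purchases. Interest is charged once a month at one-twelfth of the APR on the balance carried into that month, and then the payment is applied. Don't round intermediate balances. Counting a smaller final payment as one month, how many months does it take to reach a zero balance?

265 months

Monthly rate r = 20.5%/12 = 1.70833% = 0.0170833.
While 3% of the post-interest balance exceeds $20.00, each month B ← (B·(1+r))·(1 − 0.03), i.e. B shrinks by the factor (1+r)·0.97 = 0.98657.
This holds for months 1–217. Entering month 218 the balance is $650.26; 3% of the post-interest balance is now below $20.00, so the flat $20.00 minimum applies from here.
From month 218 a fixed $20.00 at rate r clears $650.26 in 48 more payments. Total: 217 + 48 = 265 months.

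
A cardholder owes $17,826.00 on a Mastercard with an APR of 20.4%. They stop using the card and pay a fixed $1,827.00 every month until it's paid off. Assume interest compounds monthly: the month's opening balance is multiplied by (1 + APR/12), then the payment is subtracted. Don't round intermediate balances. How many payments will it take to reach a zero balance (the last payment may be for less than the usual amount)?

11 payments

Monthly rate r = 20.4%/12 = 1.7% = 0.017.
Recurrence: B ← B·(1+r) − $1,827.00.
Month 1: interest $303.04; balance after payment $16,302.04.
Month 2: interest $277.13; balance after payment $14,752.18.
Closed form: n = −ln(1 − rB₀/P)/ln(1+r) = −ln(0.83413)/ln(1.017) ≈ 10.759, so the balance reaches zero during payment 11.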